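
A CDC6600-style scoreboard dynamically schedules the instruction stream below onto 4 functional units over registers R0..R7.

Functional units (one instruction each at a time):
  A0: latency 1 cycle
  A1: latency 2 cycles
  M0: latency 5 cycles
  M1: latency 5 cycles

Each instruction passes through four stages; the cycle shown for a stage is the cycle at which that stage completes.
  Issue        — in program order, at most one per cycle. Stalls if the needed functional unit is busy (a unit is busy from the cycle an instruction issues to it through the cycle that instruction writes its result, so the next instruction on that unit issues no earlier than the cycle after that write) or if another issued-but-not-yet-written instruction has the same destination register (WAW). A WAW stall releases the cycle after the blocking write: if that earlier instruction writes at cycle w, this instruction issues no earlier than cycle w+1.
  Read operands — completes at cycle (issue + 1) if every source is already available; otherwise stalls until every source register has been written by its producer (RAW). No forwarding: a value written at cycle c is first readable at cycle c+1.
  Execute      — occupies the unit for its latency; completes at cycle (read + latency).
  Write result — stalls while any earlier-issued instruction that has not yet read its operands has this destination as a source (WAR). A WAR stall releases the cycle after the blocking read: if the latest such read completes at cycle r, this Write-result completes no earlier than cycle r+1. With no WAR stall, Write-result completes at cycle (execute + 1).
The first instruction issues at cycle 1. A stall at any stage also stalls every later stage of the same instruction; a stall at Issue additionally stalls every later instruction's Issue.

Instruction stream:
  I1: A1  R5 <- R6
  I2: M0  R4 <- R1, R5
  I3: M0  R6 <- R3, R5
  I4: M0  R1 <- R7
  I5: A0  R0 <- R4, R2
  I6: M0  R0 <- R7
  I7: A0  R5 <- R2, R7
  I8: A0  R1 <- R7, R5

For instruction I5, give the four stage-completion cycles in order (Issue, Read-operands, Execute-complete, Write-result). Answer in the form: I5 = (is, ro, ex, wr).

I5 = (22, 23, 24, 25)

[I1] 1/2/4/5
[I2] 2/6/11/12  (RAW R5: wait I1 write@5)
[I3] 13/14/19/20  (struct: M0 busy until I2 writes@12)
[I4] 21/22/27/28  (struct: M0 busy until I3 writes@20)
[I5] 22/23/24/25
[I6] 29/30/35/36  (struct: M0 busy until I4 writes@28)
[I7] 30/31/32/33
[I8] 34/35/36/37  (struct: A0 busy until I7 writes@33)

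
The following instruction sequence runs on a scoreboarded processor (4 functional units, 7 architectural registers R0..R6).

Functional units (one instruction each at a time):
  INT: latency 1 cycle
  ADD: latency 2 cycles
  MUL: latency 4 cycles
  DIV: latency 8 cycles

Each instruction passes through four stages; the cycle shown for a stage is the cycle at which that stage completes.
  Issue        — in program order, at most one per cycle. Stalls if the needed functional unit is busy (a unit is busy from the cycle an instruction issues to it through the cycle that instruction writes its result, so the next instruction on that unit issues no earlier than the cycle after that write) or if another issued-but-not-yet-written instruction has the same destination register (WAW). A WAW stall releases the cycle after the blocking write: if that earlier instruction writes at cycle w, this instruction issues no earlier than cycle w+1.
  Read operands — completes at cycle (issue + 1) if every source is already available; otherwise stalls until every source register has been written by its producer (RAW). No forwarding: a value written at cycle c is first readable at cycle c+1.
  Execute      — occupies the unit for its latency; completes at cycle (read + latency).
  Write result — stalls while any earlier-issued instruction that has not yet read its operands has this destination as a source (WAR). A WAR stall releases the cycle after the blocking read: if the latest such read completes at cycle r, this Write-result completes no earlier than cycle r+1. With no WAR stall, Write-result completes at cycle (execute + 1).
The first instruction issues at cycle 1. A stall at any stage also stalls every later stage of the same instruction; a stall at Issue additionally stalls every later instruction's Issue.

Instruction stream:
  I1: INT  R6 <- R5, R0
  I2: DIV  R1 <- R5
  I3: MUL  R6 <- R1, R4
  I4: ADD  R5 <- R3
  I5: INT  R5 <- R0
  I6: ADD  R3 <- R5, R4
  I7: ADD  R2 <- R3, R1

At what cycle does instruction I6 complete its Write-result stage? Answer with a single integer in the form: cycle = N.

cycle = 18

1) issue 1, read 2, done 3, write 4
2) issue 2, read 3, done 11, write 12
3) issue 5, read 13, done 17, write 18  <WAW R6: wait I1 write@4 / RAW R1: wait I2 write@12>
4) issue 6, read 7, done 9, write 10
5) issue 11, read 12, done 13, write 14  <WAW R5: wait I4 write@10>
6) issue 12, read 15, done 17, write 18  <RAW R5: wait I5 write@14>
7) issue 19, read 20, done 22, write 23  <struct: ADD busy until I6 writes@18>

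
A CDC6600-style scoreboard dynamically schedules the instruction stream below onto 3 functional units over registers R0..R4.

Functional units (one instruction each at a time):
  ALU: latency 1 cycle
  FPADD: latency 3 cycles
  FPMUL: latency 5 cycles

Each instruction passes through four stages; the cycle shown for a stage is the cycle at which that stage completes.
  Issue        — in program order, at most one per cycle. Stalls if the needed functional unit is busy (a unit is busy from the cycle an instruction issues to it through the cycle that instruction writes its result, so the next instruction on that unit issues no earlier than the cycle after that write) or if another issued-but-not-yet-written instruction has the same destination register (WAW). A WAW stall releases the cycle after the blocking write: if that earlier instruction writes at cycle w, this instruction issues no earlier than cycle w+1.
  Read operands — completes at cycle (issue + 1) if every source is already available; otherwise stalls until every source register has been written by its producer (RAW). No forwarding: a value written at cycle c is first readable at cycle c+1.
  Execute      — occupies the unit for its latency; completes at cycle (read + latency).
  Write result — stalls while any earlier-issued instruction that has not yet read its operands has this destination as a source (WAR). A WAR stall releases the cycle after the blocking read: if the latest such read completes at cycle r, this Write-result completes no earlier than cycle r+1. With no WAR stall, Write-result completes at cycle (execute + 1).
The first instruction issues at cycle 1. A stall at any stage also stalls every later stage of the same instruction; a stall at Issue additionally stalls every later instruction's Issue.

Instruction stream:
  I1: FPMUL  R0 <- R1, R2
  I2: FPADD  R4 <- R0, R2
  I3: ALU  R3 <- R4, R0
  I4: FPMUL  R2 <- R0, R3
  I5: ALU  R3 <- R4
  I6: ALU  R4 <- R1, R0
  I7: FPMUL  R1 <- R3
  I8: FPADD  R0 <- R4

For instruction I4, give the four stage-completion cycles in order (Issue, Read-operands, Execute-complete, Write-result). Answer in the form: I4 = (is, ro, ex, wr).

c1: issue I1 (FPMUL)
c2: I1 read-ops · issue I2 (FPADD)
c3: issue I3 (ALU)
c7: I1 finished on FPMUL
c8: I1→R0
c9: I2 read-ops · issue I4 (FPMUL)
c12: I2 finished on FPADD
c13: I2→R4
c14: I3 read-ops
c15: I3 finished on ALU
c16: I3→R3
c17: I4 read-ops · issue I5 (ALU)
c18: I5 read-ops
c19: I5 finished on ALU
c20: I5→R3
c21: issue I6 (ALU)
c22: I4 finished on FPMUL · I6 read-ops
c23: I4→R2 · I6 finished on ALU
c24: I6→R4 · issue I7 (FPMUL)
c25: I7 read-ops · issue I8 (FPADD)
c26: I8 read-ops
c29: I8 finished on FPADD
c30: I7 finished on FPMUL · I8→R0
c31: I7→R1

I4 = (9, 17, 22, 23)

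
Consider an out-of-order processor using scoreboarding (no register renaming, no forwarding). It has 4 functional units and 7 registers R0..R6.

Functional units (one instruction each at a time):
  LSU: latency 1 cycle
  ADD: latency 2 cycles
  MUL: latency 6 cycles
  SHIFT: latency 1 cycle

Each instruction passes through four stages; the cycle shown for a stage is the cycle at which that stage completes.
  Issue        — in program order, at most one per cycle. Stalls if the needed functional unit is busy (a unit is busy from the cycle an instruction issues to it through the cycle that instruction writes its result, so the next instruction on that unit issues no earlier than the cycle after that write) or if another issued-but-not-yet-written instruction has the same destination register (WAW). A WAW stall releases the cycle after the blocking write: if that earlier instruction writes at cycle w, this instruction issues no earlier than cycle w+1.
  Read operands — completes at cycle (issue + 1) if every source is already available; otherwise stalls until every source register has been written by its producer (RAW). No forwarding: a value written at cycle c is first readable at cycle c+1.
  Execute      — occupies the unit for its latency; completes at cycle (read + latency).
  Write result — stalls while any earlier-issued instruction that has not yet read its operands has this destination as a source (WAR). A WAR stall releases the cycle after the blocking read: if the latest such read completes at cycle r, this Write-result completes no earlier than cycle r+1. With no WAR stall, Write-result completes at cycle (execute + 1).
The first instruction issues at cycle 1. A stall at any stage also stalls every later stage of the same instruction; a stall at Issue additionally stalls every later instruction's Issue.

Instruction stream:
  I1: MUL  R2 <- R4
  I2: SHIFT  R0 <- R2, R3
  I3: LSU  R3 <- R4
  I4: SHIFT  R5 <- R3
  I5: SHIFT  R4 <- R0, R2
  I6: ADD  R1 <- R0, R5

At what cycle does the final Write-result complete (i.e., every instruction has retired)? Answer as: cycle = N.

cycle = 22

I1 -> (1, 2, 8, 9)
I2 -> (2, 10, 11, 12)  // RAW R2: wait I1 write@9
I3 -> (3, 4, 5, 11)  // WAR R3: wait I2 read@10
I4 -> (13, 14, 15, 16)  // struct: SHIFT busy until I2 writes@12
I5 -> (17, 18, 19, 20)  // struct: SHIFT busy until I4 writes@16
I6 -> (18, 19, 21, 22)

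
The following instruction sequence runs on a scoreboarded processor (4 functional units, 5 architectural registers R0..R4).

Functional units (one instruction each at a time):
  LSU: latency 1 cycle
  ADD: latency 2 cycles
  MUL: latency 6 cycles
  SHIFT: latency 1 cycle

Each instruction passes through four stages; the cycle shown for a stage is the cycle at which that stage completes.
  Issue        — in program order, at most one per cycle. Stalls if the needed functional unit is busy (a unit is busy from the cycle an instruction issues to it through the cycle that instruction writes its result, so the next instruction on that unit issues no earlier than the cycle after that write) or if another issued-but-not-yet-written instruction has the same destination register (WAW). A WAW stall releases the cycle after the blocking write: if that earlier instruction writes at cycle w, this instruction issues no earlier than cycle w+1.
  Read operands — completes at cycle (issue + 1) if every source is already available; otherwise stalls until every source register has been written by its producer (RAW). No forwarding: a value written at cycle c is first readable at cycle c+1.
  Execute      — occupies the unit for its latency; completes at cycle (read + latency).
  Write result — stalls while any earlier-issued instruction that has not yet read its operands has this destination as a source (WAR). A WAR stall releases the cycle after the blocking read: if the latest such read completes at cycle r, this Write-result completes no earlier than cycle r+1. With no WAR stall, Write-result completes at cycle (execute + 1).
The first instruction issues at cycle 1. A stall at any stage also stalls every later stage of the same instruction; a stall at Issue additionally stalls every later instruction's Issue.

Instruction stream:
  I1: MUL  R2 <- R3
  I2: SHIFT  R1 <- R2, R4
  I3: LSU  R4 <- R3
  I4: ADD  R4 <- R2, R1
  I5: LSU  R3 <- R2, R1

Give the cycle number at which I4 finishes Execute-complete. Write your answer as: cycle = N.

I1 -> (1, 2, 8, 9)
I2 -> (2, 10, 11, 12)  // RAW R2: wait I1 write@9
I3 -> (3, 4, 5, 11)  // WAR R4: wait I2 read@10
I4 -> (12, 13, 15, 16)  // WAW R4: wait I3 write@11
I5 -> (13, 14, 15, 16)

cycle = 15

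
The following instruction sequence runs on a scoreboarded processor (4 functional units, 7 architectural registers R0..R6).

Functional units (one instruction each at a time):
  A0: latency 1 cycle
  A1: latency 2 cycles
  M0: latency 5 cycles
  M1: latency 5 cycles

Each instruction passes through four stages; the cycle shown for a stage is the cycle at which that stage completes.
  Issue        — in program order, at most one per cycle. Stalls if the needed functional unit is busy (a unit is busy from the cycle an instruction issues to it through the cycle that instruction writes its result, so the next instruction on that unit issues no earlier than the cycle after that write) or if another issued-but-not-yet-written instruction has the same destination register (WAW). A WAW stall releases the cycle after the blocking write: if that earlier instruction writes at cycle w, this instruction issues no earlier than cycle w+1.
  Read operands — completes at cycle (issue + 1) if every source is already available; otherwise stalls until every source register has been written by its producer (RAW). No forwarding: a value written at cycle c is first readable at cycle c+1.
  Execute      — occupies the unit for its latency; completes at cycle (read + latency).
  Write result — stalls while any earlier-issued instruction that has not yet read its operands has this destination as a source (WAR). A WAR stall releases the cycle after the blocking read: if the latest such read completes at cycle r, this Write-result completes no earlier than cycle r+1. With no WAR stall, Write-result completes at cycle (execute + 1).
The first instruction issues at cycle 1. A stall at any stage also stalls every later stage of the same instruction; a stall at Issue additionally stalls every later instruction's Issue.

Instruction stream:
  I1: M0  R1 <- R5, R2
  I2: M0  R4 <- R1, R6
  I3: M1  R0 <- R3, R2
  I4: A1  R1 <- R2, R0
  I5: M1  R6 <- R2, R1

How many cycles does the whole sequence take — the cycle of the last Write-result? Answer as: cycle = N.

cycle = 28

[I1] 1/2/7/8
[I2] 9/10/15/16  (struct: M0 busy until I1 writes@8)
[I3] 10/11/16/17
[I4] 11/18/20/21  (RAW R0: wait I3 write@17)
[I5] 18/22/27/28  (struct: M1 busy until I3 writes@17; RAW R1: wait I4 write@21)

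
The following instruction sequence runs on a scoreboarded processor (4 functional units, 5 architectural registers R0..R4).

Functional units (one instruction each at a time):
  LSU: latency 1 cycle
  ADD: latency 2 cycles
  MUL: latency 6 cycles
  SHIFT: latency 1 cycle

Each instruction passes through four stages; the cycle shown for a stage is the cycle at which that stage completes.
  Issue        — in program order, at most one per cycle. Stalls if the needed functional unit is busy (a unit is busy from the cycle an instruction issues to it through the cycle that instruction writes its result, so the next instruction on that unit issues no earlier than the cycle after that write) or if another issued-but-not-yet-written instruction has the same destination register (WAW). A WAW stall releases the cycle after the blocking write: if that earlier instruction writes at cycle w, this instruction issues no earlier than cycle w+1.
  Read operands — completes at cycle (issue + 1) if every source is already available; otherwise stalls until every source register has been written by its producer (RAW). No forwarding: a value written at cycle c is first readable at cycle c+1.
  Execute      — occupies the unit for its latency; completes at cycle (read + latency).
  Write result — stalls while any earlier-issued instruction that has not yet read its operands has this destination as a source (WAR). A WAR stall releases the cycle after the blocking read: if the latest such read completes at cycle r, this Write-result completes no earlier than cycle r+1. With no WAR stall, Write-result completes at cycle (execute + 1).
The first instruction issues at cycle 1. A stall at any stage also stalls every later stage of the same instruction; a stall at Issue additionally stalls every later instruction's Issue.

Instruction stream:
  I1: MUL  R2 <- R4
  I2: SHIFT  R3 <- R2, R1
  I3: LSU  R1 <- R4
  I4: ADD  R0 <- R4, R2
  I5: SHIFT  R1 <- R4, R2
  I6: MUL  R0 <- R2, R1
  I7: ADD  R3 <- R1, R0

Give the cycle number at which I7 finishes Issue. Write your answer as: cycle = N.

cycle = 15

I1  is:1  ro:2  ex:8  wr:9
I2  is:2  ro:10  ex:11  wr:12  — RAW R2: wait I1 write@9
I3  is:3  ro:4  ex:5  wr:11  — WAR R1: wait I2 read@10
I4  is:4  ro:10  ex:12  wr:13  — RAW R2: wait I1 write@9
I5  is:13  ro:14  ex:15  wr:16  — struct: SHIFT busy until I2 writes@12
I6  is:14  ro:17  ex:23  wr:24  — RAW R1: wait I5 write@16
I7  is:15  ro:25  ex:27  wr:28  — RAW R0: wait I6 write@24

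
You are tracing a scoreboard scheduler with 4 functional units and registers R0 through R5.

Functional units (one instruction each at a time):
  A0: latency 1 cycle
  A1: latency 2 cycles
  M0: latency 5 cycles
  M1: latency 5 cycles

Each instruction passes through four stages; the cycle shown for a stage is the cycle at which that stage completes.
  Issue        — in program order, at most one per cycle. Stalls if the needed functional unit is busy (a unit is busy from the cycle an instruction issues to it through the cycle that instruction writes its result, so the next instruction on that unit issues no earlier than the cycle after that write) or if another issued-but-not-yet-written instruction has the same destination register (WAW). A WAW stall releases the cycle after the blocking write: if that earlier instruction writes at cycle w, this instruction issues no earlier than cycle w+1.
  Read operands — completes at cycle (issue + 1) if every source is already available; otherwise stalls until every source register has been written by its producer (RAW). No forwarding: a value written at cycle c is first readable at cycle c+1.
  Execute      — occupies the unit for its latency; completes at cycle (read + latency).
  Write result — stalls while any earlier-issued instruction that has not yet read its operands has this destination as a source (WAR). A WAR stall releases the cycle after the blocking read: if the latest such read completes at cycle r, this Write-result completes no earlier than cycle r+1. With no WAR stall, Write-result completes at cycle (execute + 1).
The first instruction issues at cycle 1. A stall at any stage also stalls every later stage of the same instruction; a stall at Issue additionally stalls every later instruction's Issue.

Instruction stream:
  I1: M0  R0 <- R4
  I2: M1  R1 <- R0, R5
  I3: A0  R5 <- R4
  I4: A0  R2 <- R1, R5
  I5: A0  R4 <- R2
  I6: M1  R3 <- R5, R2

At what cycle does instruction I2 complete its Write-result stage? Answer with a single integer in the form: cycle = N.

t=1  issue I1 (M0)
t=2  I1 read-ops, issue I2 (M1)
t=3  issue I3 (A0)
t=4  I3 read-ops
t=5  I3 finished on A0
t=7  I1 finished on M0
t=8  I1→R0
t=9  I2 read-ops
t=10  I3→R5
t=11  issue I4 (A0)
t=14  I2 finished on M1
t=15  I2→R1
t=16  I4 read-ops
t=17  I4 finished on A0
t=18  I4→R2
t=19  issue I5 (A0)
t=20  I5 read-ops, issue I6 (M1)
t=21  I5 finished on A0, I6 read-ops
t=22  I5→R4
t=26  I6 finished on M1
t=27  I6→R3

cycle = 15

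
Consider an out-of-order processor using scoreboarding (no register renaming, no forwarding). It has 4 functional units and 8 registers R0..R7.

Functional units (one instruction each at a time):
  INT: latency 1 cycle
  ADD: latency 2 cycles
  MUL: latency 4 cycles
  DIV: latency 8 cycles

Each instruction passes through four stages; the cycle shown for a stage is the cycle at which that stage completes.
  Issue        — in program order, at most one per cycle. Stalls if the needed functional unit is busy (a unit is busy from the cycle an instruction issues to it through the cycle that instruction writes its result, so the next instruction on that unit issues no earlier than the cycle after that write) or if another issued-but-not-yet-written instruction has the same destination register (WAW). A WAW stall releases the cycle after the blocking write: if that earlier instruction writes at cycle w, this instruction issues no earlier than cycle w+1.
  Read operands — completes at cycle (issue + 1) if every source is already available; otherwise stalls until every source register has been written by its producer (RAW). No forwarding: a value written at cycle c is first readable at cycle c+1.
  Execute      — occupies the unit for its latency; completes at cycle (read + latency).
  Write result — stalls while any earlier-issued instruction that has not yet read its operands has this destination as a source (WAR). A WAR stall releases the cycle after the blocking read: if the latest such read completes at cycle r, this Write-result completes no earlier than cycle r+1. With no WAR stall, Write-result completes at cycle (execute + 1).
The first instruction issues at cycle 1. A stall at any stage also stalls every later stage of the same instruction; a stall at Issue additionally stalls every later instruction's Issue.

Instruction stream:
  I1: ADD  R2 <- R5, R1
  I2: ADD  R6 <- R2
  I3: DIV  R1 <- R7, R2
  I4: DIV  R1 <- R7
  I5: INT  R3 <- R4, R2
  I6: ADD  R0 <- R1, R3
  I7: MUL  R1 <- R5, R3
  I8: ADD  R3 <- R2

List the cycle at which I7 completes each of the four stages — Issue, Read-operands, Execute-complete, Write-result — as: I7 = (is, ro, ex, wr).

1) issue 1, read 2, done 4, write 5
2) issue 6, read 7, done 9, write 10  <struct: ADD busy until I1 writes@5>
3) issue 7, read 8, done 16, write 17
4) issue 18, read 19, done 27, write 28  <struct: DIV busy until I3 writes@17>
5) issue 19, read 20, done 21, write 22
6) issue 20, read 29, done 31, write 32  <RAW R1: wait I4 write@28>
7) issue 29, read 30, done 34, write 35  <WAW R1: wait I4 write@28>
8) issue 33, read 34, done 36, write 37  <struct: ADD busy until I6 writes@32>

I7 = (29, 30, 34, 35)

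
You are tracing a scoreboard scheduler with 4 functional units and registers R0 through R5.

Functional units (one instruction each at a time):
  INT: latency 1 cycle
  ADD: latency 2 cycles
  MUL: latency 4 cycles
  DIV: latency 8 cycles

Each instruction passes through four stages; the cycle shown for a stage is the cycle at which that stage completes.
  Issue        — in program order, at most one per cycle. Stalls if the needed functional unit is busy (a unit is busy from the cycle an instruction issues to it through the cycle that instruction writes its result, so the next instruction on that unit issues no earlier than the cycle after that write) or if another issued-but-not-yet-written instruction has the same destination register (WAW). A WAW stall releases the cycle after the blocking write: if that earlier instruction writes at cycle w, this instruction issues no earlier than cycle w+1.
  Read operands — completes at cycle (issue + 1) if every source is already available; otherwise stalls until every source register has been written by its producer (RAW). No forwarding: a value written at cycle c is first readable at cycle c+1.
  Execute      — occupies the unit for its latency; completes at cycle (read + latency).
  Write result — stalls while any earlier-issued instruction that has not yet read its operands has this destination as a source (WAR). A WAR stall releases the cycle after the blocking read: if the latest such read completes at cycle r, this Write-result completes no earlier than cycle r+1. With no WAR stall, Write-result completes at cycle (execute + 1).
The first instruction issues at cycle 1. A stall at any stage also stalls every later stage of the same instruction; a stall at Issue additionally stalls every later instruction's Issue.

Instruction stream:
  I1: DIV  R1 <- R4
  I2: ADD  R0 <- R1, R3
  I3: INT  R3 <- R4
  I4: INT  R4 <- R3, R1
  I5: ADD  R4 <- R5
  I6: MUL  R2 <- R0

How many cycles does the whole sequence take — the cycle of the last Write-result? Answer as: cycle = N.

cycle = 25

[I1] 1/2/10/11
[I2] 2/12/14/15  (RAW R1: wait I1 write@11)
[I3] 3/4/5/13  (WAR R3: wait I2 read@12)
[I4] 14/15/16/17  (struct: INT busy until I3 writes@13)
[I5] 18/19/21/22  (WAW R4: wait I4 write@17)
[I6] 19/20/24/25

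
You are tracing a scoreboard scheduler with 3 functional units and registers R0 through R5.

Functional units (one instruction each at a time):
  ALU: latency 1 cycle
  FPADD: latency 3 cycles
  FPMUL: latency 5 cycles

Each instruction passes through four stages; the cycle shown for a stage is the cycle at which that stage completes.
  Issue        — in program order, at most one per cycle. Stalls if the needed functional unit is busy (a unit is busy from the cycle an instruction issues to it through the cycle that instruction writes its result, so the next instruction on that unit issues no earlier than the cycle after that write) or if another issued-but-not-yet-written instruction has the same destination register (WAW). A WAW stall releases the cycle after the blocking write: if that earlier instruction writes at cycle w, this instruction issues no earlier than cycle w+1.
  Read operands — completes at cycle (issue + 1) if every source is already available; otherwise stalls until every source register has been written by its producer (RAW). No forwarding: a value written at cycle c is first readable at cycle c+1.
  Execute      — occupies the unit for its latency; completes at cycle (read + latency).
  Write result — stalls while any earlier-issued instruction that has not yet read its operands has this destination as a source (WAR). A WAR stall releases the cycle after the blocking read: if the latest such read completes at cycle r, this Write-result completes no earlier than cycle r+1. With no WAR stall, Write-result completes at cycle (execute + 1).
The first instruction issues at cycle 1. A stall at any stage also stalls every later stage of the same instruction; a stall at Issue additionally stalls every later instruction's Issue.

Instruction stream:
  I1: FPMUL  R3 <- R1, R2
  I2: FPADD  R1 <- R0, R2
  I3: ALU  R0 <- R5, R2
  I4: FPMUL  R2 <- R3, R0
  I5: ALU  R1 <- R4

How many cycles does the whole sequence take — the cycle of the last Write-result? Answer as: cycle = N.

cycle = 16

t=1  I1 dispatched to FPMUL
t=2  I1 operands ready, I2 dispatched to FPADD
t=3  I2 operands ready, I3 dispatched to ALU
t=4  I3 operands ready
t=5  I3 complete
t=6  I2 complete, R0←I3
t=7  I1 complete, R1←I2
t=8  R3←I1
t=9  I4 dispatched to FPMUL
t=10  I4 operands ready, I5 dispatched to ALU
t=11  I5 operands ready
t=12  I5 complete
t=13  R1←I5
t=15  I4 complete
t=16  R2←I4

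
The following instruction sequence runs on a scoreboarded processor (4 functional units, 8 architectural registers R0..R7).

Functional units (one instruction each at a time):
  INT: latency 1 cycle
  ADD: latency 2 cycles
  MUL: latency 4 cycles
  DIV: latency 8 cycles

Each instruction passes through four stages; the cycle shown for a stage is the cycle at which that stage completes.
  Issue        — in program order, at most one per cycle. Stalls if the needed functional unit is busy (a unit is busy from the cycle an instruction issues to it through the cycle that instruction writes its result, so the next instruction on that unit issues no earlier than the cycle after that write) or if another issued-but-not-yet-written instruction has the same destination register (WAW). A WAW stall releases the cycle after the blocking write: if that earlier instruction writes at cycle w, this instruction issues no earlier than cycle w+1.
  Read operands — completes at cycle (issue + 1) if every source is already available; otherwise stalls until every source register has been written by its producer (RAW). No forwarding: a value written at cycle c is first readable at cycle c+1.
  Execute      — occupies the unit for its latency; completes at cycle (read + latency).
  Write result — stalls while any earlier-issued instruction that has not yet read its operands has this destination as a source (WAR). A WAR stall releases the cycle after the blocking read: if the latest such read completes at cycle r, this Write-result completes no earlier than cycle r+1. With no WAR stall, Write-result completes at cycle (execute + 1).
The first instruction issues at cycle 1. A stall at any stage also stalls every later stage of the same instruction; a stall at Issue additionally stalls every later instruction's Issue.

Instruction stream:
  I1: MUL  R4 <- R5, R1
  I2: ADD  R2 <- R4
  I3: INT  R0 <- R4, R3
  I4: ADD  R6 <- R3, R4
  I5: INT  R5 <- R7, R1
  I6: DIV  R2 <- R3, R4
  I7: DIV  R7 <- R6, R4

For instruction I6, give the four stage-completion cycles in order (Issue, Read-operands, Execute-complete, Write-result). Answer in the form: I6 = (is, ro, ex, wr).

I6 = (14, 15, 23, 24)

c1: I1→MUL
c2: I1 RO, I2→ADD
c3: I3→INT
c6: I1 EX
c7: I1 WR R4
c8: I2 RO, I3 RO
c9: I3 EX
c10: I2 EX, I3 WR R0
c11: I2 WR R2
c12: I4→ADD
c13: I4 RO, I5→INT
c14: I5 RO, I6→DIV
c15: I4 EX, I5 EX, I6 RO
c16: I4 WR R6, I5 WR R5
c23: I6 EX
c24: I6 WR R2
c25: I7→DIV
c26: I7 RO
c34: I7 EX
c35: I7 WR R7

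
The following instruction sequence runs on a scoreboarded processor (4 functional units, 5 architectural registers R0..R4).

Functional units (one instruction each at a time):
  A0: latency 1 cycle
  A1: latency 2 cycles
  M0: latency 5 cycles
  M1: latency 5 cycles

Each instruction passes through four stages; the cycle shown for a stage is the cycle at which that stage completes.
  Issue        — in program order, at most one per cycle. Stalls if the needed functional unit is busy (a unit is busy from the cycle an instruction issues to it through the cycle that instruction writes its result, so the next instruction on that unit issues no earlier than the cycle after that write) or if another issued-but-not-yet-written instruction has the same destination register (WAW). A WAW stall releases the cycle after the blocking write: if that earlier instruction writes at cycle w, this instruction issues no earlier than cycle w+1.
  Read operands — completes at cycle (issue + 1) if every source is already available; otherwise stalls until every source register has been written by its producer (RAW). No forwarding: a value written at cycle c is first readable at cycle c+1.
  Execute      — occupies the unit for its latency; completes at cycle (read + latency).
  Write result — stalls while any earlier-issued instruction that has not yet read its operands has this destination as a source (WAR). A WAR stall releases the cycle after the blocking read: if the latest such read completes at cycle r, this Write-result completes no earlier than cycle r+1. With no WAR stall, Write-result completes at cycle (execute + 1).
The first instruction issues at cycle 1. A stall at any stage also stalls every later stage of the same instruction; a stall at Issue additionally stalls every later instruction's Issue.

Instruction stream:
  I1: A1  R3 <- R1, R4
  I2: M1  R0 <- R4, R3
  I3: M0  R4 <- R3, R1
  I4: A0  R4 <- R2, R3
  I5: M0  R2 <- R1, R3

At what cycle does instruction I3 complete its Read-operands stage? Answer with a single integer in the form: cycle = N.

cycle = 6

[I1] 1/2/4/5
[I2] 2/6/11/12  (RAW R3: wait I1 write@5)
[I3] 3/6/11/12  (RAW R3: wait I1 write@5)
[I4] 13/14/15/16  (WAW R4: wait I3 write@12)
[I5] 14/15/20/21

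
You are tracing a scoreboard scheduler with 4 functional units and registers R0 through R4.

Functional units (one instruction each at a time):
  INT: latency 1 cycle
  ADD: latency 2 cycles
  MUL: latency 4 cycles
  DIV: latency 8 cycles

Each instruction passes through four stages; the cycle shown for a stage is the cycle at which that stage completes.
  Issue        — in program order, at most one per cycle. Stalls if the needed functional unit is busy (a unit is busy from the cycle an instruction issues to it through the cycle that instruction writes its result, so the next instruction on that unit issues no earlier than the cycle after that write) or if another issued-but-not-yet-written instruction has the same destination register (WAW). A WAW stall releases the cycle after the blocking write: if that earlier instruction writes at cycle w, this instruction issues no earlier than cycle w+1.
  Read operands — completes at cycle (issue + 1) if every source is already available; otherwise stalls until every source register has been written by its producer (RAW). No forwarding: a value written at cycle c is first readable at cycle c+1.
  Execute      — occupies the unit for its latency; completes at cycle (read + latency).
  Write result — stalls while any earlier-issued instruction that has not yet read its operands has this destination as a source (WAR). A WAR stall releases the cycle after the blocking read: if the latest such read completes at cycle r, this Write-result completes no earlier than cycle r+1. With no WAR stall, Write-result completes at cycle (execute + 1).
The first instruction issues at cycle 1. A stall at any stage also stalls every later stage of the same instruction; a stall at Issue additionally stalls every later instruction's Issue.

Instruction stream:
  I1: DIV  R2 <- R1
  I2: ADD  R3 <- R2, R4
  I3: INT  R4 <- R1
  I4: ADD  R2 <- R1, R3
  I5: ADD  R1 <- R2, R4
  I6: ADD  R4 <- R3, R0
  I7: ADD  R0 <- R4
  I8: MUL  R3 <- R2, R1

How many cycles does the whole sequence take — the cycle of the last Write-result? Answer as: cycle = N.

c1: I1→DIV
c2: I1 RO, I2→ADD
c3: I3→INT
c4: I3 RO
c5: I3 EX
c10: I1 EX
c11: I1 WR R2
c12: I2 RO
c13: I3 WR R4
c14: I2 EX
c15: I2 WR R3
c16: I4→ADD
c17: I4 RO
c19: I4 EX
c20: I4 WR R2
c21: I5→ADD
c22: I5 RO
c24: I5 EX
c25: I5 WR R1
c26: I6→ADD
c27: I6 RO
c29: I6 EX
c30: I6 WR R4
c31: I7→ADD
c32: I7 RO, I8→MUL
c33: I8 RO
c34: I7 EX
c35: I7 WR R0
c37: I8 EX
c38: I8 WR R3

cycle = 38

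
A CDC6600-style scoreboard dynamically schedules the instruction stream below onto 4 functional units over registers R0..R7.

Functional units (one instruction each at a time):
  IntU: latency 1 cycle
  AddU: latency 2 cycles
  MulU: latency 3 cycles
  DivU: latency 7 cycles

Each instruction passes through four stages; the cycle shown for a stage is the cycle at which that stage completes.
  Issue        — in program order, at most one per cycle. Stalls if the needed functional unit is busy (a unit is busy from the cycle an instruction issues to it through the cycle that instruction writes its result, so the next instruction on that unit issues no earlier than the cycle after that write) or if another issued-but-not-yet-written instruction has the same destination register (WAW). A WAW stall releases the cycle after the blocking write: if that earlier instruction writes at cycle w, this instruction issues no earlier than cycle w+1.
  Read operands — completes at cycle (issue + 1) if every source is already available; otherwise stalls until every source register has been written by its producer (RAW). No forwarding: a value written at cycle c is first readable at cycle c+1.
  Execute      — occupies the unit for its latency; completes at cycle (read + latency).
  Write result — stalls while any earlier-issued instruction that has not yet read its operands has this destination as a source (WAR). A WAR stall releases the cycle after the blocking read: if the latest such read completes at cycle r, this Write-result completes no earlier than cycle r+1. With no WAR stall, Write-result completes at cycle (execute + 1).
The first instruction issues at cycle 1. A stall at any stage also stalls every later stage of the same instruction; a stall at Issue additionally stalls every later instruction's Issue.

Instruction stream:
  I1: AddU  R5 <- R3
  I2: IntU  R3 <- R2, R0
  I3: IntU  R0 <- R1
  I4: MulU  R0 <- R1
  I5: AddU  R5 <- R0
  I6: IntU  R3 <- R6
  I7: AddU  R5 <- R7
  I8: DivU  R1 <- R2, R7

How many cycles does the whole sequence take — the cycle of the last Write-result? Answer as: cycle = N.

cycle = 30

[1] I1 dispatched to AddU
[2] I1 operands ready | I2 dispatched to IntU
[3] I2 operands ready
[4] I1 complete | I2 complete
[5] R5←I1 | R3←I2
[6] I3 dispatched to IntU
[7] I3 operands ready
[8] I3 complete
[9] R0←I3
[10] I4 dispatched to MulU
[11] I4 operands ready | I5 dispatched to AddU
[12] I6 dispatched to IntU
[13] I6 operands ready
[14] I4 complete | I6 complete
[15] R0←I4 | R3←I6
[16] I5 operands ready
[18] I5 complete
[19] R5←I5
[20] I7 dispatched to AddU
[21] I7 operands ready | I8 dispatched to DivU
[22] I8 operands ready
[23] I7 complete
[24] R5←I7
[29] I8 complete
[30] R1←I8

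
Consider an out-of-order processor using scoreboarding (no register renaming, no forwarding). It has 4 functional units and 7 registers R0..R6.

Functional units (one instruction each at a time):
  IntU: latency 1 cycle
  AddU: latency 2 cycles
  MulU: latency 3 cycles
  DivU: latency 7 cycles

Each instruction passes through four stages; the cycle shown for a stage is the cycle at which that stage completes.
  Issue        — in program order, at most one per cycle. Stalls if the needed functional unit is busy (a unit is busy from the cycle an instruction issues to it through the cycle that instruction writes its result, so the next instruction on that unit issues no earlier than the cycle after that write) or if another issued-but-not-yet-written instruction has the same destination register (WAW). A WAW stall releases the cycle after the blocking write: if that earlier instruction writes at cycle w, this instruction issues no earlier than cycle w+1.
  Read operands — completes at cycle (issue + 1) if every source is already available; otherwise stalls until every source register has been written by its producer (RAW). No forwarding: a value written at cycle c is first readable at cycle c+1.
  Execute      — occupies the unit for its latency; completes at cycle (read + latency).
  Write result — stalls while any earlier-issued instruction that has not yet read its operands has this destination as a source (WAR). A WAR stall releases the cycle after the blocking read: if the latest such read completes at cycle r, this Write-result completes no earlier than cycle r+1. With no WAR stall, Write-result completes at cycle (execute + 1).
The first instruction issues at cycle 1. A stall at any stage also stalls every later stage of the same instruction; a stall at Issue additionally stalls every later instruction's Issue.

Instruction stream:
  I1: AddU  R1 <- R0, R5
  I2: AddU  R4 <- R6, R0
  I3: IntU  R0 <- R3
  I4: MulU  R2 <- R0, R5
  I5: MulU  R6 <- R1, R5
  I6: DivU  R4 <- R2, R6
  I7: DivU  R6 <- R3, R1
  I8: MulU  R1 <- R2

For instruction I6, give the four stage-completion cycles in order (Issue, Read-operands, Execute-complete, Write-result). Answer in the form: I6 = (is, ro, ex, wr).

I1 -> (1, 2, 4, 5)
I2 -> (6, 7, 9, 10)  // struct: AddU busy until I1 writes@5
I3 -> (7, 8, 9, 10)
I4 -> (8, 11, 14, 15)  // RAW R0: wait I3 write@10
I5 -> (16, 17, 20, 21)  // struct: MulU busy until I4 writes@15
I6 -> (17, 22, 29, 30)  // RAW R6: wait I5 write@21
I7 -> (31, 32, 39, 40)  // struct: DivU busy until I6 writes@30
I8 -> (32, 33, 36, 37)

I6 = (17, 22, 29, 30)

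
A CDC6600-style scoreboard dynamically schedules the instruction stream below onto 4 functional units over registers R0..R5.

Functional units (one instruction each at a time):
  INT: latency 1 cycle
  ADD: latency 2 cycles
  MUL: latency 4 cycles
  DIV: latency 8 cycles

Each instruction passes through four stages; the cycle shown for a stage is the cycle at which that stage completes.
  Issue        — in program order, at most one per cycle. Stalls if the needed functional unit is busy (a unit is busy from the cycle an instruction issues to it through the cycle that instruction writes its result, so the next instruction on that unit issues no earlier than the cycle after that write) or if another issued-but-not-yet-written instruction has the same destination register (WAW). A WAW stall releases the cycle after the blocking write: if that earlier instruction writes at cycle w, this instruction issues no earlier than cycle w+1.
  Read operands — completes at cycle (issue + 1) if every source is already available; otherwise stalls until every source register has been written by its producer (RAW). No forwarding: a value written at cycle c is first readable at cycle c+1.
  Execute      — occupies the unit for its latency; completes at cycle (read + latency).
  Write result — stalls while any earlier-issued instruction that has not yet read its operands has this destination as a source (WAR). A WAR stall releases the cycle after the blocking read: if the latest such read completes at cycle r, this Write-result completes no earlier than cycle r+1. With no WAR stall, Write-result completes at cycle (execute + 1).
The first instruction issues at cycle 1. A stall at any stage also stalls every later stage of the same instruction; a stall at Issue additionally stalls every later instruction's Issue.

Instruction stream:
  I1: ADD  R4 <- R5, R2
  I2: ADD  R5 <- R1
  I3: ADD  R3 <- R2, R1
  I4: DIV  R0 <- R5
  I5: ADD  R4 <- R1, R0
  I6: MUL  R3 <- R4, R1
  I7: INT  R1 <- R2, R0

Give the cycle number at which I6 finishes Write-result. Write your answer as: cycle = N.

cycle = 32

c1: I1 dispatched to ADD
c2: I1 operands ready
c4: I1 complete
c5: R4←I1
c6: I2 dispatched to ADD
c7: I2 operands ready
c9: I2 complete
c10: R5←I2
c11: I3 dispatched to ADD
c12: I3 operands ready; I4 dispatched to DIV
c13: I4 operands ready
c14: I3 complete
c15: R3←I3
c16: I5 dispatched to ADD
c17: I6 dispatched to MUL
c18: I7 dispatched to INT
c21: I4 complete
c22: R0←I4
c23: I5 operands ready; I7 operands ready
c24: I7 complete
c25: I5 complete
c26: R4←I5
c27: I6 operands ready
c28: R1←I7
c31: I6 complete
c32: R3←I6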